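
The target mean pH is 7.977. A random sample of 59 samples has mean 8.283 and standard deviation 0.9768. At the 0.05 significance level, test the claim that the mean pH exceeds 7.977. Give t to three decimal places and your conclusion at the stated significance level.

t = 2.406; reject H0

H0: μ = 7.977; H1: μ > 7.977 (one-sample t-test, right-tailed).
t = (x̄ − μ₀)/(s/√n) = (8.283 − 7.977)/(0.9768/√59) = 2.406
df = n − 1 = 58
p-value = P(T ≥ 2.406) ≈ 0.0097
Since p ≈ 0.0097 < α = 0.05, reject H0; the evidence is statistically significant.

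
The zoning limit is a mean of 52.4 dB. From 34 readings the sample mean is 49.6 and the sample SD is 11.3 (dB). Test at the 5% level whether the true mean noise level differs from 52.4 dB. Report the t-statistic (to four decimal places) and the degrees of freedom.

H0: μ = 52.4; H1: μ ≠ 52.4 (one-sample t-test, two-sided).
t = (x̄ − μ₀)/(s/√n) = (49.6 − 52.4)/(11.3/√34) = -1.4448
df = n − 1 = 33
Two-sided p-value ≈ 0.158
Since p ≈ 0.158 > α = 0.05, fail to reject H0; the data do not provide sufficient evidence against H0.

t = -1.4448, df = 33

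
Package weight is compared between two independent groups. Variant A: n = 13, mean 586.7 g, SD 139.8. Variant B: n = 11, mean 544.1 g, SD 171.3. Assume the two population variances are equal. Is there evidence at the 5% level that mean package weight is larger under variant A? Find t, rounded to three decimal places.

0.671

Let group 1 = variant A, group 2 = variant B. H0: μ_1 = μ_2; H1: μ_1 > μ_2 (two-sample pooled-variance t-test, right-tailed).
s_p² = [(13−1)·139.8² + (11−1)·171.3²]/(13+11−2) = 23998.4
t = (586.7 − 544.1)/√[23998.4·(1/13 + 1/11)] = 0.671
df = n₁ + n₂ − 2 = 22
p-value = P(T ≥ 0.671) ≈ 0.2545
Since p ≈ 0.2545 > α = 0.05, fail to reject H0; the data do not provide sufficient evidence against H0.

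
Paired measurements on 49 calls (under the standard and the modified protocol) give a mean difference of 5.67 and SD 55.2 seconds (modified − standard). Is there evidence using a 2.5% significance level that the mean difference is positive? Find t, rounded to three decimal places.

H0: μ_d = 0; H1: μ_d > 0 (paired t-test on the differences, right-tailed).
t = d̄/(s_d/√n) = 5.67/(55.2/√49) = 0.719
df = n − 1 = 48
p-value = P(T ≥ 0.719) ≈ 0.2378
Since p ≈ 0.2378 > α = 0.025, fail to reject H0; the evidence is not statistically significant.

0.719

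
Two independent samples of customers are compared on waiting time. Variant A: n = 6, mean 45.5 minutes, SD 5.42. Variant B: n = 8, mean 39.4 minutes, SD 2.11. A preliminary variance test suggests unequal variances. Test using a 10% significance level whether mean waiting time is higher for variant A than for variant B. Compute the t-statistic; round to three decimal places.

2.612

Let group 1 = variant A, group 2 = variant B. H0: μ_1 = μ_2; H1: μ_1 > μ_2 (Welch's two-sample t-test, right-tailed).
t = (x̄_1 − x̄_2)/√(s_1²/n_1 + s_2²/n_2) = (45.5 − 39.4)/√(5.42²/6 + 2.11²/8) = 2.612
Welch–Satterthwaite df ≈ 6.14
p-value = P(T ≥ 2.612) ≈ 0.020
Since p ≈ 0.020 < α = 0.1, reject H0; the data support H1.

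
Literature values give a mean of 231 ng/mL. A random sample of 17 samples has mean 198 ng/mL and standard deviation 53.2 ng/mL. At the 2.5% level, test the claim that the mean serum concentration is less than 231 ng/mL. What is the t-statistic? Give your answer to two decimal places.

H0: μ = 231; H1: μ < 231 (one-sample t-test, left-tailed).
t = (x̄ − μ₀)/(s/√n) = (198 − 231)/(53.2/√17) = -2.56
df = n − 1 = 16
p-value = P(T ≤ -2.56) ≈ 0.011
Since p ≈ 0.011 < α = 0.025, reject H0; the evidence is statistically significant.

-2.56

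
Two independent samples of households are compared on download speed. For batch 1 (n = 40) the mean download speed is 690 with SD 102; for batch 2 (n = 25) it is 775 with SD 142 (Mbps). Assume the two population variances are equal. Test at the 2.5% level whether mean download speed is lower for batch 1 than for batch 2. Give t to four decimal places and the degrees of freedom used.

Let group 1 = batch 1, group 2 = batch 2. H0: μ_1 = μ_2; H1: μ_1 < μ_2 (two-sample pooled-variance t-test, left-tailed).
s_p² = [(40−1)·102² + (25−1)·142²]/(40+25−2) = 14122.1
t = (690 − 775)/√[14122.1·(1/40 + 1/25)] = -2.8055
df = n₁ + n₂ − 2 = 63
p-value = P(T ≤ -2.8055) ≈ 0.003
Since p ≈ 0.003 < α = 0.025, reject H0; the evidence is statistically significant.

t = -2.8055, df = 63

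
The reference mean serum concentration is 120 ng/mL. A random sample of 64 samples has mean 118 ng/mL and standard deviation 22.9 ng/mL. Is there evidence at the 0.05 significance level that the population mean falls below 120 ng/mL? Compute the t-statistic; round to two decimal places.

H0: μ = 120; H1: μ < 120 (one-sample t-test, left-tailed).
t = (x̄ − μ₀)/(s/√n) = (118 − 120)/(22.9/√64) = -0.70
df = n − 1 = 63
p-value = P(T ≤ -0.70) ≈ 0.244
Since p ≈ 0.244 > α = 0.05, fail to reject H0; the data do not provide sufficient evidence against H0.

-0.70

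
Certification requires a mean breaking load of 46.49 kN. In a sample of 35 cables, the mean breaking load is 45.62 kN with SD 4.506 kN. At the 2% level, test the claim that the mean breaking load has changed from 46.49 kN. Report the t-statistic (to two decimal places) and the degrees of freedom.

t = -1.14, df = 34

H0: μ = 46.49; H1: μ ≠ 46.49 (one-sample t-test, two-sided).
t = (x̄ − μ₀)/(s/√n) = (45.62 − 46.49)/(4.506/√35) = -1.14
df = n − 1 = 34
Two-sided p-value ≈ 0.2613
Since p ≈ 0.2613 > α = 0.02, fail to reject H0; the data do not provide sufficient evidence against H0.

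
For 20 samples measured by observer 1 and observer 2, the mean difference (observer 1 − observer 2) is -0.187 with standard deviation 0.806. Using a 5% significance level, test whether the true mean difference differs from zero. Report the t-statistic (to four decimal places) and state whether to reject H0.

t = -1.0376; fail to reject H0

H0: μ_d = 0; H1: μ_d ≠ 0 (paired t-test on the differences, two-sided).
t = d̄/(s_d/√n) = -0.187/(0.806/√20) = -1.0376
df = n − 1 = 19
Two-sided p-value ≈ 0.3125
Since p ≈ 0.3125 > α = 0.05, fail to reject H0; the data do not provide sufficient evidence against H0.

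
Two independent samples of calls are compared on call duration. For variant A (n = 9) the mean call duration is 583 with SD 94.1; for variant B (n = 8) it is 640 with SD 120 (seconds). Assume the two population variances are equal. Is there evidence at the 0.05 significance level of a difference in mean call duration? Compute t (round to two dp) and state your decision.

t = -1.10; fail to reject H0

Let group 1 = variant A, group 2 = variant B. H0: μ_1 = μ_2; H1: μ_1 ≠ μ_2 (two-sample pooled-variance t-test, two-sided).
s_p² = [(9−1)·94.1² + (8−1)·120²]/(9+8−2) = 11442.6
t = (583 − 640)/√[11442.6·(1/9 + 1/8)] = -1.10
df = n₁ + n₂ − 2 = 15
Two-sided p-value ≈ 0.2901
Since p ≈ 0.2901 > α = 0.05, fail to reject H0; the evidence is not statistically significant.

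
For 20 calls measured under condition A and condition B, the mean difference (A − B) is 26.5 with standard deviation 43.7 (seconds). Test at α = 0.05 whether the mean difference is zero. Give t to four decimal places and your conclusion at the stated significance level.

H0: μ_d = 0; H1: μ_d ≠ 0 (paired t-test on the differences, two-sided).
t = d̄/(s_d/√n) = 26.5/(43.7/√20) = 2.7119
df = n − 1 = 19
Two-sided p-value ≈ 0.014
Since p ≈ 0.014 < α = 0.05, reject H0; the evidence is statistically significant.

t = 2.7119; reject H0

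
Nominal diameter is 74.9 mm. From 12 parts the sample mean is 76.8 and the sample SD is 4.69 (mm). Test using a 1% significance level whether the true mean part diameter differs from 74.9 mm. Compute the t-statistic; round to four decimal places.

H0: μ = 74.9; H1: μ ≠ 74.9 (one-sample t-test, two-sided).
t = (x̄ − μ₀)/(s/√n) = (76.8 − 74.9)/(4.69/√12) = 1.4034
df = n − 1 = 11
Two-sided p-value ≈ 0.188
Since p ≈ 0.188 > α = 0.01, fail to reject H0; the data do not provide sufficient evidence against H0.

1.4034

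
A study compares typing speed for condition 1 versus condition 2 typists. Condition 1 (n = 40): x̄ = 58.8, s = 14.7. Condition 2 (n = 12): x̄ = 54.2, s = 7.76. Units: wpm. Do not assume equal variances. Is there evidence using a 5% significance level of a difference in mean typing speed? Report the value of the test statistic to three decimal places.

Let group 1 = condition 1, group 2 = condition 2. H0: μ_1 = μ_2; H1: μ_1 ≠ μ_2 (Welch's two-sample t-test, two-sided).
t = (x̄_1 − x̄_2)/√(s_1²/n_1 + s_2²/n_2) = (58.8 − 54.2)/√(14.7²/40 + 7.76²/12) = 1.425
Welch–Satterthwaite df ≈ 35.75
Two-sided p-value ≈ 0.1628
Since p ≈ 0.1628 > α = 0.05, fail to reject H0; the data do not provide sufficient evidence against H0.

1.425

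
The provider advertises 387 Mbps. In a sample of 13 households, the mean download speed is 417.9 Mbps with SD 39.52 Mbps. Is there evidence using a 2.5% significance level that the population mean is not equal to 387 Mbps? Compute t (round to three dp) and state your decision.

H0: μ = 387; H1: μ ≠ 387 (one-sample t-test, two-sided).
t = (x̄ − μ₀)/(s/√n) = (417.9 − 387)/(39.52/√13) = 2.819
df = n − 1 = 12
Two-sided p-value ≈ 0.0155
Since p ≈ 0.0155 < α = 0.025, reject H0; the evidence is statistically significant.

t = 2.819; reject H0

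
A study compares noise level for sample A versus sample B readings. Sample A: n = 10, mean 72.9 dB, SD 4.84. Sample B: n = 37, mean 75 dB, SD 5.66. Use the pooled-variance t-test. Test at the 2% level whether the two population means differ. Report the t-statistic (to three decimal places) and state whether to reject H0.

Let group 1 = sample A, group 2 = sample B. H0: μ_1 = μ_2; H1: μ_1 ≠ μ_2 (two-sample pooled-variance t-test, two-sided).
s_p² = [(10−1)·4.84² + (37−1)·5.66²]/(10+37−2) = 30.3136
t = (72.9 − 75)/√[30.3136·(1/10 + 1/37)] = -1.070
df = n₁ + n₂ − 2 = 45
Two-sided p-value ≈ 0.290
Since p ≈ 0.290 > α = 0.02, fail to reject H0; the data do not provide sufficient evidence against H0.

t = -1.070; fail to reject H0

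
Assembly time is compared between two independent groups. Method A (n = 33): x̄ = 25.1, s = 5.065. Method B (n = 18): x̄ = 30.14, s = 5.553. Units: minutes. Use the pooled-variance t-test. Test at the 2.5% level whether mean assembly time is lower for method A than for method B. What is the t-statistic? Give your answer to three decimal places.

-3.283

Let group 1 = method A, group 2 = method B. H0: μ_1 = μ_2; H1: μ_1 < μ_2 (two-sample pooled-variance t-test, left-tailed).
s_p² = [(33−1)·5.065² + (18−1)·5.553²]/(33+18−2) = 27.4519
t = (25.1 − 30.14)/√[27.4519·(1/33 + 1/18)] = -3.283
df = n₁ + n₂ − 2 = 49
p-value = P(T ≤ -3.283) ≈ 0.0009
Since p ≈ 0.0009 < α = 0.025, reject H0; the data support H1.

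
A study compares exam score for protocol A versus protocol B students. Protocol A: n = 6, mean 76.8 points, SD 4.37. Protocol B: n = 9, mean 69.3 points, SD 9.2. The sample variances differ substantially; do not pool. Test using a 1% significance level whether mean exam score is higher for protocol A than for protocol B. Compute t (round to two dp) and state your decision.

Let group 1 = protocol A, group 2 = protocol B. H0: μ_1 = μ_2; H1: μ_1 > μ_2 (Welch's two-sample t-test, right-tailed).
t = (x̄_1 − x̄_2)/√(s_1²/n_1 + s_2²/n_2) = (76.8 − 69.3)/√(4.37²/6 + 9.2²/9) = 2.11
Welch–Satterthwaite df ≈ 12.11
p-value = P(T ≥ 2.11) ≈ 0.0280
Since p ≈ 0.0280 > α = 0.01, fail to reject H0; the data do not provide sufficient evidence against H0.

t = 2.11; fail to reject H0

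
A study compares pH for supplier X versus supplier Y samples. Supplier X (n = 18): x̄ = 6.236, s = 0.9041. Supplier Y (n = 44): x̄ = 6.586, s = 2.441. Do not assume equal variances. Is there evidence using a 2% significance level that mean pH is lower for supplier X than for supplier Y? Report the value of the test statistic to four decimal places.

-0.8231

Let group 1 = supplier X, group 2 = supplier Y. H0: μ_1 = μ_2; H1: μ_1 < μ_2 (Welch's two-sample t-test, left-tailed).
t = (x̄_1 − x̄_2)/√(s_1²/n_1 + s_2²/n_2) = (6.236 − 6.586)/√(0.9041²/18 + 2.441²/44) = -0.8231
Welch–Satterthwaite df ≈ 59.70
p-value = P(T ≤ -0.8231) ≈ 0.2069
Since p ≈ 0.2069 > α = 0.02, fail to reject H0; the evidence is not statistically significant.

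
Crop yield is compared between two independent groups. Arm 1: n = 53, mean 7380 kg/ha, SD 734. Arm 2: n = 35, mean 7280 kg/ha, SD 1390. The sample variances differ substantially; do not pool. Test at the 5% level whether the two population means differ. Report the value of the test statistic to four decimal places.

0.3911

Let group 1 = arm 1, group 2 = arm 2. H0: μ_1 = μ_2; H1: μ_1 ≠ μ_2 (Welch's two-sample t-test, two-sided).
t = (x̄_1 − x̄_2)/√(s_1²/n_1 + s_2²/n_2) = (7380 − 7280)/√(734²/53 + 1390²/35) = 0.3911
Welch–Satterthwaite df ≈ 46.64
Two-sided p-value ≈ 0.6975
Since p ≈ 0.6975 > α = 0.05, fail to reject H0; the evidence is not statistically significant.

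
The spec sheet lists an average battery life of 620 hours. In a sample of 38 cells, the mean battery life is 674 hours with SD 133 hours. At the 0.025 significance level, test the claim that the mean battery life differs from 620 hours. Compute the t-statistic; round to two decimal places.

H0: μ = 620; H1: μ ≠ 620 (one-sample t-test, two-sided).
t = (x̄ − μ₀)/(s/√n) = (674 − 620)/(133/√38) = 2.50
df = n − 1 = 37
Two-sided p-value ≈ 0.017
Since p ≈ 0.017 < α = 0.025, reject H0; the data support H1.

2.50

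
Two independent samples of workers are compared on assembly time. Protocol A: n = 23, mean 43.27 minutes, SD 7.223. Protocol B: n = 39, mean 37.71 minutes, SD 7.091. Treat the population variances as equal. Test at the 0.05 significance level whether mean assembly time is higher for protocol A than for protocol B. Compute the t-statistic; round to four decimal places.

2.9621

Let group 1 = protocol A, group 2 = protocol B. H0: μ_1 = μ_2; H1: μ_1 > μ_2 (two-sample pooled-variance t-test, right-tailed).
s_p² = [(23−1)·7.223² + (39−1)·7.091²]/(23+39−2) = 50.9751
t = (43.27 − 37.71)/√[50.9751·(1/23 + 1/39)] = 2.9621
df = n₁ + n₂ − 2 = 60
p-value = P(T ≥ 2.9621) ≈ 0.0022
Since p ≈ 0.0022 < α = 0.05, reject H0; the data support H1.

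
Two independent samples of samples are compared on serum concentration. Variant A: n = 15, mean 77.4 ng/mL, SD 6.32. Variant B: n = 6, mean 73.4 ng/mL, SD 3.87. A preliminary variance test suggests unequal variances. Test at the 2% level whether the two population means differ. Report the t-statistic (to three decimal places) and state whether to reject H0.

Let group 1 = variant A, group 2 = variant B. H0: μ_1 = μ_2; H1: μ_1 ≠ μ_2 (Welch's two-sample t-test, two-sided).
t = (x̄_1 − x̄_2)/√(s_1²/n_1 + s_2²/n_2) = (77.4 − 73.4)/√(6.32²/15 + 3.87²/6) = 1.761
Welch–Satterthwaite df ≈ 15.19
Two-sided p-value ≈ 0.0983
Since p ≈ 0.0983 > α = 0.02, fail to reject H0; the data do not provide sufficient evidence against H0.

t = 1.761; fail to reject H0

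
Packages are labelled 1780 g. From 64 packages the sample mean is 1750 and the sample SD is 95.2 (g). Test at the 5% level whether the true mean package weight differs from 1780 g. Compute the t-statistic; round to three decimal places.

H0: μ = 1780; H1: μ ≠ 1780 (one-sample t-test, two-sided).
t = (x̄ − μ₀)/(s/√n) = (1750 − 1780)/(95.2/√64) = -2.521
df = n − 1 = 63
Two-sided p-value ≈ 0.014
Since p ≈ 0.014 < α = 0.05, reject H0; the data support H1.

-2.521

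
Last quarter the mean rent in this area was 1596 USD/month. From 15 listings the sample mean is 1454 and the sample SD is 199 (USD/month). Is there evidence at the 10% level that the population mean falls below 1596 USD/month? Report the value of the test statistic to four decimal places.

-2.7636

H0: μ = 1596; H1: μ < 1596 (one-sample t-test, left-tailed).
t = (x̄ − μ₀)/(s/√n) = (1454 − 1596)/(199/√15) = -2.7636
df = n − 1 = 14
p-value = P(T ≤ -2.7636) ≈ 0.0076
Since p ≈ 0.0076 < α = 0.1, reject H0; the data support H1.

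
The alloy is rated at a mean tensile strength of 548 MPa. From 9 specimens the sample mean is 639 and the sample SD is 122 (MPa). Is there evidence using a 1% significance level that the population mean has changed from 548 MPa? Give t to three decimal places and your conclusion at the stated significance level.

H0: μ = 548; H1: μ ≠ 548 (one-sample t-test, two-sided).
t = (x̄ − μ₀)/(s/√n) = (639 − 548)/(122/√9) = 2.238
df = n − 1 = 8
Two-sided p-value ≈ 0.0556
Since p ≈ 0.0556 > α = 0.01, fail to reject H0; the data do not provide sufficient evidence against H0.

t = 2.238; fail to reject H0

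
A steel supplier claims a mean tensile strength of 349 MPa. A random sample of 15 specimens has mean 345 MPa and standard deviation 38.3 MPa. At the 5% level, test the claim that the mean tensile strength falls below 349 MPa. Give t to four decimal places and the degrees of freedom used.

t = -0.4045, df = 14

H0: μ = 349; H1: μ < 349 (one-sample t-test, left-tailed).
t = (x̄ − μ₀)/(s/√n) = (345 − 349)/(38.3/√15) = -0.4045
df = n − 1 = 14
p-value = P(T ≤ -0.4045) ≈ 0.3460
Since p ≈ 0.3460 > α = 0.05, fail to reject H0; the data do not provide sufficient evidence against H0.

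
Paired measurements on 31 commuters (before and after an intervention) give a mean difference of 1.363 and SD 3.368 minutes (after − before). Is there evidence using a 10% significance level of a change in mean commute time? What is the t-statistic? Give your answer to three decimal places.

H0: μ_d = 0; H1: μ_d ≠ 0 (paired t-test on the differences, two-sided).
t = d̄/(s_d/√n) = 1.363/(3.368/√31) = 2.253
df = n − 1 = 30
Two-sided p-value ≈ 0.0317
Since p ≈ 0.0317 < α = 0.1, reject H0; the data support H1.

2.253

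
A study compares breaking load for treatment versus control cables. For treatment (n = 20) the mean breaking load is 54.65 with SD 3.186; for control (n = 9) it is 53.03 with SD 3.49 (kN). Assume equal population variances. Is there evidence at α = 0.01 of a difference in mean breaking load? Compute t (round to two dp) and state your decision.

Let group 1 = treatment, group 2 = control. H0: μ_1 = μ_2; H1: μ_1 ≠ μ_2 (two-sample pooled-variance t-test, two-sided).
s_p² = [(20−1)·3.186² + (9−1)·3.49²]/(20+9−2) = 10.7519
t = (54.65 − 53.03)/√[10.7519·(1/20 + 1/9)] = 1.23
df = n₁ + n₂ − 2 = 27
Two-sided p-value ≈ 0.2290
Since p ≈ 0.2290 > α = 0.01, fail to reject H0; the evidence is not statistically significant.

t = 1.23; fail to reject H0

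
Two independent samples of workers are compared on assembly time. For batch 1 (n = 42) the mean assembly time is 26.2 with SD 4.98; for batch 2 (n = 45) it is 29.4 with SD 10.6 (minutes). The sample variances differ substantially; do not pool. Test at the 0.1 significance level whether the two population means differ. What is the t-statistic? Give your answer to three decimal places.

-1.821

Let group 1 = batch 1, group 2 = batch 2. H0: μ_1 = μ_2; H1: μ_1 ≠ μ_2 (Welch's two-sample t-test, two-sided).
t = (x̄_1 − x̄_2)/√(s_1²/n_1 + s_2²/n_2) = (26.2 − 29.4)/√(4.98²/42 + 10.6²/45) = -1.821
Welch–Satterthwaite df ≈ 63.46
Two-sided p-value ≈ 0.0733
Since p ≈ 0.0733 < α = 0.1, reject H0; the evidence is statistically significant.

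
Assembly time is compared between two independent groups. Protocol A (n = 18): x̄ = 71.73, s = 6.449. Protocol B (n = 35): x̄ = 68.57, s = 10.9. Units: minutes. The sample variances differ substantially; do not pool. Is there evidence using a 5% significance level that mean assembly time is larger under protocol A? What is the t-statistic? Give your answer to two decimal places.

1.32

Let group 1 = protocol A, group 2 = protocol B. H0: μ_1 = μ_2; H1: μ_1 > μ_2 (Welch's two-sample t-test, right-tailed).
t = (x̄_1 − x̄_2)/√(s_1²/n_1 + s_2²/n_2) = (71.73 − 68.57)/√(6.449²/18 + 10.9²/35) = 1.32
Welch–Satterthwaite df ≈ 49.85
p-value = P(T ≥ 1.32) ≈ 0.096
Since p ≈ 0.096 > α = 0.05, fail to reject H0; the evidence is not statistically significant.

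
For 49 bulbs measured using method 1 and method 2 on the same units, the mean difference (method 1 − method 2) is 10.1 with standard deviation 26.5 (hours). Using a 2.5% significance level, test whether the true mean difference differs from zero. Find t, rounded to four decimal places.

2.6679

H0: μ_d = 0; H1: μ_d ≠ 0 (paired t-test on the differences, two-sided).
t = d̄/(s_d/√n) = 10.1/(26.5/√49) = 2.6679
df = n − 1 = 48
Two-sided p-value ≈ 0.010
Since p ≈ 0.010 < α = 0.025, reject H0; the evidence is statistically significant.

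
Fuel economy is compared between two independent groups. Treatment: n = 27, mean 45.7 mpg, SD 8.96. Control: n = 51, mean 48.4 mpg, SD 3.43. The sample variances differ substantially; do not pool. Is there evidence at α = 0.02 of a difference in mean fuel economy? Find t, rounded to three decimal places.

Let group 1 = treatment, group 2 = control. H0: μ_1 = μ_2; H1: μ_1 ≠ μ_2 (Welch's two-sample t-test, two-sided).
t = (x̄_1 − x̄_2)/√(s_1²/n_1 + s_2²/n_2) = (45.7 − 48.4)/√(8.96²/27 + 3.43²/51) = -1.508
Welch–Satterthwaite df ≈ 30.10
Two-sided p-value ≈ 0.142
Since p ≈ 0.142 > α = 0.02, fail to reject H0; the evidence is not statistically significant.

-1.508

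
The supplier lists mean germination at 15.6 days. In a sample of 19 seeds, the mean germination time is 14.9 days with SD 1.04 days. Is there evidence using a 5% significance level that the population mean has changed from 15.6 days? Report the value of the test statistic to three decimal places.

H0: μ = 15.6; H1: μ ≠ 15.6 (one-sample t-test, two-sided).
t = (x̄ − μ₀)/(s/√n) = (14.9 − 15.6)/(1.04/√19) = -2.934
df = n − 1 = 18
Two-sided p-value ≈ 0.009
Since p ≈ 0.009 < α = 0.05, reject H0; the evidence is statistically significant.

-2.934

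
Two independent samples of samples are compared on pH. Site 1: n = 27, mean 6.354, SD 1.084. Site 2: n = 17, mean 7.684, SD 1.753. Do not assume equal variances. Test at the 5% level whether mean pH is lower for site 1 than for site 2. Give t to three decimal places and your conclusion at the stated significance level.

t = -2.808; reject H0

Let group 1 = site 1, group 2 = site 2. H0: μ_1 = μ_2; H1: μ_1 < μ_2 (Welch's two-sample t-test, left-tailed).
t = (x̄_1 − x̄_2)/√(s_1²/n_1 + s_2²/n_2) = (6.354 − 7.684)/√(1.084²/27 + 1.753²/17) = -2.808
Welch–Satterthwaite df ≈ 23.78
p-value = P(T ≤ -2.808) ≈ 0.0049
Since p ≈ 0.0049 < α = 0.05, reject H0; the evidence is statistically significant.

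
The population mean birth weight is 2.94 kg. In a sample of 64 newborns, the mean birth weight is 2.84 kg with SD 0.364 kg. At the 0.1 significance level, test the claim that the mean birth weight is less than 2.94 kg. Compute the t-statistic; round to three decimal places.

-2.198

H0: μ = 2.94; H1: μ < 2.94 (one-sample t-test, left-tailed).
t = (x̄ − μ₀)/(s/√n) = (2.84 − 2.94)/(0.364/√64) = -2.198
df = n − 1 = 63
p-value = P(T ≤ -2.198) ≈ 0.0158
Since p ≈ 0.0158 < α = 0.1, reject H0; the evidence is statistically significant.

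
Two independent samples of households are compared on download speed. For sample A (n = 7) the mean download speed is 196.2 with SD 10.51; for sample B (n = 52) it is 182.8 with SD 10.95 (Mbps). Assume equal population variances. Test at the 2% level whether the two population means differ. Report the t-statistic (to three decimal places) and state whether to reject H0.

t = 3.052; reject H0

Let group 1 = sample A, group 2 = sample B. H0: μ_1 = μ_2; H1: μ_1 ≠ μ_2 (two-sample pooled-variance t-test, two-sided).
s_p² = [(7−1)·10.51² + (52−1)·10.95²]/(7+52−2) = 118.909
t = (196.2 − 182.8)/√[118.909·(1/7 + 1/52)] = 3.052
df = n₁ + n₂ − 2 = 57
Two-sided p-value ≈ 0.003
Since p ≈ 0.003 < α = 0.02, reject H0; the evidence is statistically significant.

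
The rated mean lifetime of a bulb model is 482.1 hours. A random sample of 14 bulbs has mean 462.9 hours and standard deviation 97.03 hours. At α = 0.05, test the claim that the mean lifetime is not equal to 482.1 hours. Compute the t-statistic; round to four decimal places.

-0.7404

H0: μ = 482.1; H1: μ ≠ 482.1 (one-sample t-test, two-sided).
t = (x̄ − μ₀)/(s/√n) = (462.9 − 482.1)/(97.03/√14) = -0.7404
df = n − 1 = 13
Two-sided p-value ≈ 0.4722
Since p ≈ 0.4722 > α = 0.05, fail to reject H0; the data do not provide sufficient evidence against H0.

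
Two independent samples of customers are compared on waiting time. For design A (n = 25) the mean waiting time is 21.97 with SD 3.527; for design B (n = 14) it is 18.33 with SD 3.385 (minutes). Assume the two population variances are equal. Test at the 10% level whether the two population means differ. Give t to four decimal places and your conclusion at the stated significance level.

Let group 1 = design A, group 2 = design B. H0: μ_1 = μ_2; H1: μ_1 ≠ μ_2 (two-sample pooled-variance t-test, two-sided).
s_p² = [(25−1)·3.527² + (14−1)·3.385²]/(25+14−2) = 12.0949
t = (21.97 − 18.33)/√[12.0949·(1/25 + 1/14)] = 3.1355
df = n₁ + n₂ − 2 = 37
Two-sided p-value ≈ 0.0034
Since p ≈ 0.0034 < α = 0.1, reject H0; the evidence is statistically significant.

t = 3.1355; reject H0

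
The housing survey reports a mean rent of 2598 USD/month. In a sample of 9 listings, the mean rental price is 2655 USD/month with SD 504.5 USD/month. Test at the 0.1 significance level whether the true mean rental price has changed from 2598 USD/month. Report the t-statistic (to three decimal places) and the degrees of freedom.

t = 0.339, df = 8

H0: μ = 2598; H1: μ ≠ 2598 (one-sample t-test, two-sided).
t = (x̄ − μ₀)/(s/√n) = (2655 − 2598)/(504.5/√9) = 0.339
df = n − 1 = 8
Two-sided p-value ≈ 0.743
Since p ≈ 0.743 > α = 0.1, fail to reject H0; the data do not provide sufficient evidence against H0.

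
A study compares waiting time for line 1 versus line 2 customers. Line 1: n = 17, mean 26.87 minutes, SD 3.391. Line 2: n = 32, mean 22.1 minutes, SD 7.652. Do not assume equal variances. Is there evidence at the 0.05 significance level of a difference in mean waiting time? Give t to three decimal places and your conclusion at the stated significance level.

Let group 1 = line 1, group 2 = line 2. H0: μ_1 = μ_2; H1: μ_1 ≠ μ_2 (Welch's two-sample t-test, two-sided).
t = (x̄_1 − x̄_2)/√(s_1²/n_1 + s_2²/n_2) = (26.87 − 22.1)/√(3.391²/17 + 7.652²/32) = 3.013
Welch–Satterthwaite df ≈ 45.98
Two-sided p-value ≈ 0.004
Since p ≈ 0.004 < α = 0.05, reject H0; the data support H1.

t = 3.013; reject H0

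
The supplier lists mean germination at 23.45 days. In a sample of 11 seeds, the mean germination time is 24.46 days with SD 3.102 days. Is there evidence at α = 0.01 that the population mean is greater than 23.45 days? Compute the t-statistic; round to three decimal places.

H0: μ = 23.45; H1: μ > 23.45 (one-sample t-test, right-tailed).
t = (x̄ − μ₀)/(s/√n) = (24.46 − 23.45)/(3.102/√11) = 1.080
df = n − 1 = 10
p-value = P(T ≥ 1.080) ≈ 0.153
Since p ≈ 0.153 > α = 0.01, fail to reject H0; the evidence is not statistically significant.

1.080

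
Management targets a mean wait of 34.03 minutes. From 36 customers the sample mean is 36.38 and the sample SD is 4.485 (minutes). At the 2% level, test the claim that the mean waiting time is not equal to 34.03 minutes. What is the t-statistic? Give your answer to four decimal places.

H0: μ = 34.03; H1: μ ≠ 34.03 (one-sample t-test, two-sided).
t = (x̄ − μ₀)/(s/√n) = (36.38 − 34.03)/(4.485/√36) = 3.1438
df = n − 1 = 35
Two-sided p-value ≈ 0.003
Since p ≈ 0.003 < α = 0.02, reject H0; the data support H1.

3.1438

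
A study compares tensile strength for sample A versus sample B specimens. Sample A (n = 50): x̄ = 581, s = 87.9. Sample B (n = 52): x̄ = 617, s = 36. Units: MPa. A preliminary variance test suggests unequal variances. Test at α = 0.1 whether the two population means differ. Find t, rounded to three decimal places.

-2.687

Let group 1 = sample A, group 2 = sample B. H0: μ_1 = μ_2; H1: μ_1 ≠ μ_2 (Welch's two-sample t-test, two-sided).
t = (x̄_1 − x̄_2)/√(s_1²/n_1 + s_2²/n_2) = (581 − 617)/√(87.9²/50 + 36²/52) = -2.687
Welch–Satterthwaite df ≈ 64.47
Two-sided p-value ≈ 0.0092
Since p ≈ 0.0092 < α = 0.1, reject H0; the data support H1.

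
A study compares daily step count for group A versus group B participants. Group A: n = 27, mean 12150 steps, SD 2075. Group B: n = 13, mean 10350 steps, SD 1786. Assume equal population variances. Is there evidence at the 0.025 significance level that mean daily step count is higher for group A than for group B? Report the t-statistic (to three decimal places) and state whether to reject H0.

t = 2.682; reject H0

Let group 1 = group A, group 2 = group B. H0: μ_1 = μ_2; H1: μ_1 > μ_2 (two-sample pooled-variance t-test, right-tailed).
s_p² = [(27−1)·2075² + (13−1)·1786²]/(27+13−2) = 3953260
t = (12150 − 10350)/√[3953260·(1/27 + 1/13)] = 2.682
df = n₁ + n₂ − 2 = 38
p-value = P(T ≥ 2.682) ≈ 0.0054
Since p ≈ 0.0054 < α = 0.025, reject H0; the evidence is statistically significant.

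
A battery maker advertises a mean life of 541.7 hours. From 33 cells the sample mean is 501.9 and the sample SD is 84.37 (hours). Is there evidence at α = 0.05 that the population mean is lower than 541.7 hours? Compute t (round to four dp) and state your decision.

t = -2.7099; reject H0

H0: μ = 541.7; H1: μ < 541.7 (one-sample t-test, left-tailed).
t = (x̄ − μ₀)/(s/√n) = (501.9 − 541.7)/(84.37/√33) = -2.7099
df = n − 1 = 32
p-value = P(T ≤ -2.7099) ≈ 0.0054
Since p ≈ 0.0054 < α = 0.05, reject H0; the evidence is statistically significant.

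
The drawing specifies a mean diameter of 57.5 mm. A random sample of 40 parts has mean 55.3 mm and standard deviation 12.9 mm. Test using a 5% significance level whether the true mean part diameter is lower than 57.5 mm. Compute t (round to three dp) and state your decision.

t = -1.079; fail to reject H0

H0: μ = 57.5; H1: μ < 57.5 (one-sample t-test, left-tailed).
t = (x̄ − μ₀)/(s/√n) = (55.3 − 57.5)/(12.9/√40) = -1.079
df = n − 1 = 39
p-value = P(T ≤ -1.079) ≈ 0.1437
Since p ≈ 0.1437 > α = 0.05, fail to reject H0; the data do not provide sufficient evidence against H0.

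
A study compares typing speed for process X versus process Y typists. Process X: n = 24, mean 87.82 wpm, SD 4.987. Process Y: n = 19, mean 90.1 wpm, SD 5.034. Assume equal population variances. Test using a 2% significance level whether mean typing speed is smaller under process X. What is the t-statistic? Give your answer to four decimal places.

-1.4827

Let group 1 = process X, group 2 = process Y. H0: μ_1 = μ_2; H1: μ_1 < μ_2 (two-sample pooled-variance t-test, left-tailed).
s_p² = [(24−1)·4.987² + (19−1)·5.034²]/(24+19−2) = 25.0769
t = (87.82 − 90.1)/√[25.0769·(1/24 + 1/19)] = -1.4827
df = n₁ + n₂ − 2 = 41
p-value = P(T ≤ -1.4827) ≈ 0.073
Since p ≈ 0.073 > α = 0.02, fail to reject H0; the data do not provide sufficient evidence against H0.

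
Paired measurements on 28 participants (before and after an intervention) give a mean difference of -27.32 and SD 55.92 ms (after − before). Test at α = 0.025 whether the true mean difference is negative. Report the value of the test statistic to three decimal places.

-2.585

H0: μ_d = 0; H1: μ_d < 0 (paired t-test on the differences, left-tailed).
t = d̄/(s_d/√n) = -27.32/(55.92/√28) = -2.585
df = n − 1 = 27
p-value = P(T ≤ -2.585) ≈ 0.0077
Since p ≈ 0.0077 < α = 0.025, reject H0; the data support H1.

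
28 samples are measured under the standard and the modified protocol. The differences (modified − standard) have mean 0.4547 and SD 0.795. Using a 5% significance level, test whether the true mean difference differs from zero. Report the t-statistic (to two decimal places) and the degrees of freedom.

t = 3.03, df = 27

H0: μ_d = 0; H1: μ_d ≠ 0 (paired t-test on the differences, two-sided).
t = d̄/(s_d/√n) = 0.4547/(0.795/√28) = 3.03
df = n − 1 = 27
Two-sided p-value ≈ 0.005
Since p ≈ 0.005 < α = 0.05, reject H0; the evidence is statistically significant.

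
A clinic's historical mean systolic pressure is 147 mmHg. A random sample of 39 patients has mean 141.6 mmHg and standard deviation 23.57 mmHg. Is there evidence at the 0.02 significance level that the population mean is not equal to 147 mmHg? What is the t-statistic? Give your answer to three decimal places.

-1.431

H0: μ = 147; H1: μ ≠ 147 (one-sample t-test, two-sided).
t = (x̄ − μ₀)/(s/√n) = (141.6 − 147)/(23.57/√39) = -1.431
df = n − 1 = 38
Two-sided p-value ≈ 0.1607
Since p ≈ 0.1607 > α = 0.02, fail to reject H0; the evidence is not statistically significant.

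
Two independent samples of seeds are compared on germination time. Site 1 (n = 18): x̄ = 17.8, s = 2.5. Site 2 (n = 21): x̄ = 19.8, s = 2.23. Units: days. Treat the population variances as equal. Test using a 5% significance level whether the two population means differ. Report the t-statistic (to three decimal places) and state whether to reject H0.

t = -2.641; reject H0

Let group 1 = site 1, group 2 = site 2. H0: μ_1 = μ_2; H1: μ_1 ≠ μ_2 (two-sample pooled-variance t-test, two-sided).
s_p² = [(18−1)·2.5² + (21−1)·2.23²]/(18+21−2) = 5.55968
t = (17.8 − 19.8)/√[5.55968·(1/18 + 1/21)] = -2.641
df = n₁ + n₂ − 2 = 37
Two-sided p-value ≈ 0.0120
Since p ≈ 0.0120 < α = 0.05, reject H0; the evidence is statistically significant.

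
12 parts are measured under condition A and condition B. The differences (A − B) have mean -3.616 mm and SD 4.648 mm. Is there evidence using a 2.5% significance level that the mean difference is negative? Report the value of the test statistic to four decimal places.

H0: μ_d = 0; H1: μ_d < 0 (paired t-test on the differences, left-tailed).
t = d̄/(s_d/√n) = -3.616/(4.648/√12) = -2.6950
df = n − 1 = 11
p-value = P(T ≤ -2.6950) ≈ 0.010
Since p ≈ 0.010 < α = 0.025, reject H0; the data support H1.

-2.6950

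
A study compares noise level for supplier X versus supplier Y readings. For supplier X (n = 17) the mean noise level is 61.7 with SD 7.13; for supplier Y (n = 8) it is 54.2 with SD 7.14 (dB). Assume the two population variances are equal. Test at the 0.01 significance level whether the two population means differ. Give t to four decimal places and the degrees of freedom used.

t = 2.4524, df = 23

Let group 1 = supplier X, group 2 = supplier Y. H0: μ_1 = μ_2; H1: μ_1 ≠ μ_2 (two-sample pooled-variance t-test, two-sided).
s_p² = [(17−1)·7.13² + (8−1)·7.14²]/(17+8−2) = 50.8803
t = (61.7 − 54.2)/√[50.8803·(1/17 + 1/8)] = 2.4524
df = n₁ + n₂ − 2 = 23
Two-sided p-value ≈ 0.0222
Since p ≈ 0.0222 > α = 0.01, fail to reject H0; the data do not provide sufficient evidence against H0.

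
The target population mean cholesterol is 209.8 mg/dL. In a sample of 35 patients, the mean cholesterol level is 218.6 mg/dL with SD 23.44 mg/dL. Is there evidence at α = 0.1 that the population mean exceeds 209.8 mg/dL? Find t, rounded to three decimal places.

2.221

H0: μ = 209.8; H1: μ > 209.8 (one-sample t-test, right-tailed).
t = (x̄ − μ₀)/(s/√n) = (218.6 − 209.8)/(23.44/√35) = 2.221
df = n − 1 = 34
p-value = P(T ≥ 2.221) ≈ 0.0166
Since p ≈ 0.0166 < α = 0.1, reject H0; the data support H1.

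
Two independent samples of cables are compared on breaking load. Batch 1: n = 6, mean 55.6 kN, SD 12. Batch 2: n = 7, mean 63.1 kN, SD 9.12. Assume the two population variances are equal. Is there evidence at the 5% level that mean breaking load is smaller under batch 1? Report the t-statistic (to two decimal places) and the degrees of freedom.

Let group 1 = batch 1, group 2 = batch 2. H0: μ_1 = μ_2; H1: μ_1 < μ_2 (two-sample pooled-variance t-test, left-tailed).
s_p² = [(6−1)·12² + (7−1)·9.12²]/(6+7−2) = 110.822
t = (55.6 − 63.1)/√[110.822·(1/6 + 1/7)] = -1.28
df = n₁ + n₂ − 2 = 11
p-value = P(T ≤ -1.28) ≈ 0.1133
Since p ≈ 0.1133 > α = 0.05, fail to reject H0; the evidence is not statistically significant.

t = -1.28, df = 11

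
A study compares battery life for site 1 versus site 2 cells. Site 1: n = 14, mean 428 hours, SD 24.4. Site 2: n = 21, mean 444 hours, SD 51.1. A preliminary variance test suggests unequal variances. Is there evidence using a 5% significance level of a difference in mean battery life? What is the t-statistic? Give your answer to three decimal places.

Let group 1 = site 1, group 2 = site 2. H0: μ_1 = μ_2; H1: μ_1 ≠ μ_2 (Welch's two-sample t-test, two-sided).
t = (x̄_1 − x̄_2)/√(s_1²/n_1 + s_2²/n_2) = (428 − 444)/√(24.4²/14 + 51.1²/21) = -1.239
Welch–Satterthwaite df ≈ 30.53
Two-sided p-value ≈ 0.225
Since p ≈ 0.225 > α = 0.05, fail to reject H0; the evidence is not statistically significant.

-1.239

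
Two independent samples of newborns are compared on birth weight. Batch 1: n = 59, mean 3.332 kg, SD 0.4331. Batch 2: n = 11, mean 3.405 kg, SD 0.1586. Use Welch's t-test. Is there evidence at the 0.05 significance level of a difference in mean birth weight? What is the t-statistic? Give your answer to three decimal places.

Let group 1 = batch 1, group 2 = batch 2. H0: μ_1 = μ_2; H1: μ_1 ≠ μ_2 (Welch's two-sample t-test, two-sided).
t = (x̄_1 − x̄_2)/√(s_1²/n_1 + s_2²/n_2) = (3.332 − 3.405)/√(0.4331²/59 + 0.1586²/11) = -0.987
Welch–Satterthwaite df ≈ 42.85
Two-sided p-value ≈ 0.3290
Since p ≈ 0.3290 > α = 0.05, fail to reject H0; the evidence is not statistically significant.

-0.987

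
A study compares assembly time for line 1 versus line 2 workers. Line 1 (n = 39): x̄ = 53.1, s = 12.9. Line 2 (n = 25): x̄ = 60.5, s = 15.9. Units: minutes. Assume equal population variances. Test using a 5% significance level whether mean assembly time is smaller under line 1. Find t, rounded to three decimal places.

Let group 1 = line 1, group 2 = line 2. H0: μ_1 = μ_2; H1: μ_1 < μ_2 (two-sample pooled-variance t-test, left-tailed).
s_p² = [(39−1)·12.9² + (25−1)·15.9²]/(39+25−2) = 199.855
t = (53.1 − 60.5)/√[199.855·(1/39 + 1/25)] = -2.043
df = n₁ + n₂ − 2 = 62
p-value = P(T ≤ -2.043) ≈ 0.0227
Since p ≈ 0.0227 < α = 0.05, reject H0; the data support H1.

-2.043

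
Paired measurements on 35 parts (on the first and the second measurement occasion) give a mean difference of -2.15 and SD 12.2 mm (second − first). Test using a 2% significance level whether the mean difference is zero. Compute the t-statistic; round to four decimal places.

H0: μ_d = 0; H1: μ_d ≠ 0 (paired t-test on the differences, two-sided).
t = d̄/(s_d/√n) = -2.15/(12.2/√35) = -1.0426
df = n − 1 = 34
Two-sided p-value ≈ 0.3045
Since p ≈ 0.3045 > α = 0.02, fail to reject H0; the evidence is not statistically significant.

-1.0426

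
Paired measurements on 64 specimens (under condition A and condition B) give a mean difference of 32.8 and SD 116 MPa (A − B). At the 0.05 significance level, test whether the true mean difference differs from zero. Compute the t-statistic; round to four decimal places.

H0: μ_d = 0; H1: μ_d ≠ 0 (paired t-test on the differences, two-sided).
t = d̄/(s_d/√n) = 32.8/(116/√64) = 2.2621
df = n − 1 = 63
Two-sided p-value ≈ 0.027
Since p ≈ 0.027 < α = 0.05, reject H0; the evidence is statistically significant.

2.2621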